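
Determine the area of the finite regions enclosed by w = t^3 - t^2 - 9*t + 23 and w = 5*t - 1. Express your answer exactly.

Set the curves equal: t^3 - t^2 - 9*t + 23 = 5*t - 1, so t^3 - t^2 - 14*t + 24 = 0, which factors as (t - 3)*(t - 2)*(t + 4) = 0. The curves meet at t = -4, 2, 3.
On [-4, 2], w = t^3 - t^2 - 9*t + 23 is on top; that piece has area ∫[-4,2] (t^3 - t^2 - 14*t + 24) dt = 144.
On [2, 3], w = 5*t - 1 is on top; that piece has area ∫[2,3] (-(t^3 - t^2 - 14*t + 24)) dt = 13/12.
Total enclosed area = 144 + 13/12 = 1741/12.

1741/12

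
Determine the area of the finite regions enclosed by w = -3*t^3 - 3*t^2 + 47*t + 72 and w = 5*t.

1741/4

Set the curves equal: -3*t^3 - 3*t^2 + 47*t + 72 = 5*t, so -3*t^3 - 3*t^2 + 42*t + 72 = 0, which factors as -3*(t - 4)*(t + 2)*(t + 3) = 0. The curves meet at t = -3, -2, 4.
On [-3, -2], w = 5*t is on top; that piece has area ∫[-3,-2] (-(-3*t^3 - 3*t^2 + 42*t + 72)) dt = 13/4.
On [-2, 4], w = -3*t^3 - 3*t^2 + 47*t + 72 is on top; that piece has area ∫[-2,4] (-3*t^3 - 3*t^2 + 42*t + 72) dt = 432.
Total enclosed area = 13/4 + 432 = 1741/4.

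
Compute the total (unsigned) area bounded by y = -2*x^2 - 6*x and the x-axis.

9

The curve meets the x-axis where -2*x^2 - 6*x = 0, i.e. -2*x*(x + 3) = 0, at x = -3, 0.
On [-3, 0] the curve lies above the axis; ∫[-3,0] (-2*x^2 - 6*x) dx = 9, giving area 9.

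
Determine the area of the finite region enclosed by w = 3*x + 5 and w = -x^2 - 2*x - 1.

Set the curves equal: 3*x + 5 = -x^2 - 2*x - 1, so x^2 + 5*x + 6 = 0, which factors as (x + 2)*(x + 3) = 0. The curves meet at x = -3, -2.
On [-3, -2], w = -x^2 - 2*x - 1 is on top; that piece has area ∫[-3,-2] (-(x^2 + 5*x + 6)) dx = 1/6.

1/6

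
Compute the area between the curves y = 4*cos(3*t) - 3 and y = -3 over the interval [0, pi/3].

The difference (4*cos(3*t) - 3) - (-3) = 4*cos(3*t) changes sign at t = pi/6 inside [0, pi/3], so split the integral there.
∫[0,pi/6] (4*cos(3*t)) dt = 4/3.
∫[pi/6,pi/3] (4*cos(3*t)) dt = -4/3; the area of that piece is 4/3.
Total area = 4/3 + 4/3 = 8/3.

8/3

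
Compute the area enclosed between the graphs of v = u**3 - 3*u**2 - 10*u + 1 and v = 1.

Set the curves equal: u**3 - 3*u**2 - 10*u + 1 = 1, so u**3 - 3*u**2 - 10*u = 0, which factors as u*(u - 5)*(u + 2) = 0. The curves meet at u = -2, 0, 5.
On [-2, 0], v = u**3 - 3*u**2 - 10*u + 1 is on top; that piece has area ∫[-2,0] (u**3 - 3*u**2 - 10*u) du = 8.
On [0, 5], v = 1 is on top; that piece has area ∫[0,5] (-(u**3 - 3*u**2 - 10*u)) du = 375/4.
Total enclosed area = 8 + 375/4 = 407/4.

407/4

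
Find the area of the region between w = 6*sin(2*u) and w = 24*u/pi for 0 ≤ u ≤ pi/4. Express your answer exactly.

3 - 3*pi/4

On [0, pi/4], (6*sin(2*u)) - (24*u/pi) = -24*u/pi + 6*sin(2*u) is ≥ 0 throughout, so the area is a single integral of |-24*u/pi + 6*sin(2*u)|.
∫[0,pi/4] (-24*u/pi + 6*sin(2*u)) du = 3 - 3*pi/4.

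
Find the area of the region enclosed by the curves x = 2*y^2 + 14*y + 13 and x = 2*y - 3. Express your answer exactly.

8/3

Both boundary curves give x as a function of y, so integrate with respect to y. Setting them equal: 2*y^2 + 12*y + 16 = 0, i.e. 2*(y + 2)*(y + 4) = 0, so they meet at y = -4, -2.
For y in [-4, -2], x = 2*y^2 + 14*y + 13 is on the left; area = ∫[-4,-2] (-(2*y^2 + 12*y + 16)) dy = 8/3.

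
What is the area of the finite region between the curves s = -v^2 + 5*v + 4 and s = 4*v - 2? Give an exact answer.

125/6

Both boundary curves give s as a function of v, so integrate with respect to v. Setting them equal: -v^2 + v + 6 = 0, i.e. -(v - 3)*(v + 2) = 0, so they meet at v = -2, 3.
For v in [-2, 3], s = -v^2 + 5*v + 4 is on the right; area = ∫[-2,3] (-v^2 + v + 6) dv = 125/6.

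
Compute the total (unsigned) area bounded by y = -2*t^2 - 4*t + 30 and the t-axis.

512/3

The curve meets the t-axis where -2*t^2 - 4*t + 30 = 0, i.e. -2*(t - 3)*(t + 5) = 0, at t = -5, 3.
On [-5, 3] the curve lies above the axis; ∫[-5,3] (-2*t^2 - 4*t + 30) dt = 512/3, giving area 512/3.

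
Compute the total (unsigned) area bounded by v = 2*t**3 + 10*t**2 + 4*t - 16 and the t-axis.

253/6

The curve meets the t-axis where 2*t**3 + 10*t**2 + 4*t - 16 = 0, i.e. 2*(t - 1)*(t + 2)*(t + 4) = 0, at t = -4, -2, 1.
On [-4, -2] the curve lies above the axis; ∫[-4,-2] (2*t**3 + 10*t**2 + 4*t - 16) dt = 32/3, giving area 32/3.
On [-2, 1] the curve lies below the axis; ∫[-2,1] (2*t**3 + 10*t**2 + 4*t - 16) dt = -63/2, giving area 63/2.
Total area = 32/3 + 63/2 = 253/6.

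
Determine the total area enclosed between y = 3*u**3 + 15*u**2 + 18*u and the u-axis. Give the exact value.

37/4

The curve meets the u-axis where 3*u**3 + 15*u**2 + 18*u = 0, i.e. 3*u*(u + 2)*(u + 3) = 0, at u = -3, -2, 0.
On [-3, -2] the curve lies above the axis; ∫[-3,-2] (3*u**3 + 15*u**2 + 18*u) du = 5/4, giving area 5/4.
On [-2, 0] the curve lies below the axis; ∫[-2,0] (3*u**3 + 15*u**2 + 18*u) du = -8, giving area 8.
Total area = 5/4 + 8 = 37/4.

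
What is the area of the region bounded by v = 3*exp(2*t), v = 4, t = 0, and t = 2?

The difference (3*exp(2*t)) - (4) = 3*exp(2*t) - 4 changes sign at t = -log(3)/2 + log(2) inside [0, 2], so split the integral there.
∫[0,-log(3)/2 + log(2)] (3*exp(2*t) - 4) dt = log(9/16) + 1/2; the area of that piece is -1/2 + log(16/9).
∫[-log(3)/2 + log(2),2] (3*exp(2*t) - 4) dt = -10 - 2*log(3) + 4*log(2) + 3*exp(4)/2.
Total area = (-1/2 + log(16/9)) + (-10 - 2*log(3) + 4*log(2) + 3*exp(4)/2) = -21/2 - 4*log(3) + 8*log(2) + 3*exp(4)/2.

-21/2 - 4*log(3) + 8*log(2) + 3*exp(4)/2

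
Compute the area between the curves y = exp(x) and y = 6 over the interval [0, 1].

7 - exp(1)

On [0, 1], (exp(x)) - (6) = exp(x) - 6 is ≤ 0 throughout, so the area is a single integral of |exp(x) - 6|.
∫[0,1] (exp(x) - 6) dx = -7 + exp(1); the area of that piece is 7 - exp(1).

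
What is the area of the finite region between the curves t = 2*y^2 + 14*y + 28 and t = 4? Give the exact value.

Both boundary curves give t as a function of y, so integrate with respect to y. Setting them equal: 2*y^2 + 14*y + 24 = 0, i.e. 2*(y + 3)*(y + 4) = 0, so they meet at y = -4, -3.
For y in [-4, -3], t = 2*y^2 + 14*y + 28 is on the left; area = ∫[-4,-3] (-(2*y^2 + 14*y + 24)) dy = 1/3.

1/3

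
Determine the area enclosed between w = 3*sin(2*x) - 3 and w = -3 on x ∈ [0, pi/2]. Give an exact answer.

On [0, pi/2], (3*sin(2*x) - 3) - (-3) = 3*sin(2*x) is ≥ 0 throughout, so the area is a single integral of |3*sin(2*x)|.
∫[0,pi/2] (3*sin(2*x)) dx = 3.

3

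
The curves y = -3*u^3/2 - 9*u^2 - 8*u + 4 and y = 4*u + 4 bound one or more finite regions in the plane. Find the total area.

12

Set the curves equal: -3*u^3/2 - 9*u^2 - 8*u + 4 = 4*u + 4, so -3*u^3/2 - 9*u^2 - 12*u = 0, which factors as -3*u*(u + 2)*(u + 4)/2 = 0. The curves meet at u = -4, -2, 0.
On [-4, -2], y = 4*u + 4 is on top; that piece has area ∫[-4,-2] (-(-3*u^3/2 - 9*u^2 - 12*u)) du = 6.
On [-2, 0], y = -3*u^3/2 - 9*u^2 - 8*u + 4 is on top; that piece has area ∫[-2,0] (-3*u^3/2 - 9*u^2 - 12*u) du = 6.
Total enclosed area = 6 + 6 = 12.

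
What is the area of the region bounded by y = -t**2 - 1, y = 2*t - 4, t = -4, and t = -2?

The difference (-t**2 - 1) - (2*t - 4) = -t**2 - 2*t + 3 changes sign at t = -3 inside [-4, -2], so split the integral there.
∫[-4,-3] (-t**2 - 2*t + 3) dt = -7/3; the area of that piece is 7/3.
∫[-3,-2] (-t**2 - 2*t + 3) dt = 5/3.
Total area = 7/3 + 5/3 = 4.

4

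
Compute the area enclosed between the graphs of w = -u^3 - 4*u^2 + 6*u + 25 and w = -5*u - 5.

863/6

Set the curves equal: -u^3 - 4*u^2 + 6*u + 25 = -5*u - 5, so -u^3 - 4*u^2 + 11*u + 30 = 0, which factors as -(u - 3)*(u + 2)*(u + 5) = 0. The curves meet at u = -5, -2, 3.
On [-5, -2], w = -5*u - 5 is on top; that piece has area ∫[-5,-2] (-(-u^3 - 4*u^2 + 11*u + 30)) du = 117/4.
On [-2, 3], w = -u^3 - 4*u^2 + 6*u + 25 is on top; that piece has area ∫[-2,3] (-u^3 - 4*u^2 + 11*u + 30) du = 1375/12.
Total enclosed area = 117/4 + 1375/12 = 863/6.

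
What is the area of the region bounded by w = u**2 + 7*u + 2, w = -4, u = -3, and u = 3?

The difference (u**2 + 7*u + 2) - (-4) = u**2 + 7*u + 6 changes sign at u = -1 inside [-3, 3], so split the integral there.
∫[-3,-1] (u**2 + 7*u + 6) du = -22/3; the area of that piece is 22/3.
∫[-1,3] (u**2 + 7*u + 6) du = 184/3.
Total area = 22/3 + 184/3 = 206/3.

206/3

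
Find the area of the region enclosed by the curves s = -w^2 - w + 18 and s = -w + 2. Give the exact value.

256/3

Both boundary curves give s as a function of w, so integrate with respect to w. Setting them equal: -w^2 + 16 = 0, i.e. -(w - 4)*(w + 4) = 0, so they meet at w = -4, 4.
For w in [-4, 4], s = -w^2 - w + 18 is on the right; area = ∫[-4,4] (-w^2 + 16) dw = 256/3.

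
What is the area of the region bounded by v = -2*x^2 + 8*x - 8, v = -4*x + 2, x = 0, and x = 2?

The difference (-2*x^2 + 8*x - 8) - (-4*x + 2) = -2*x^2 + 12*x - 10 changes sign at x = 1 inside [0, 2], so split the integral there.
∫[0,1] (-2*x^2 + 12*x - 10) dx = -14/3; the area of that piece is 14/3.
∫[1,2] (-2*x^2 + 12*x - 10) dx = 10/3.
Total area = 14/3 + 10/3 = 8.

8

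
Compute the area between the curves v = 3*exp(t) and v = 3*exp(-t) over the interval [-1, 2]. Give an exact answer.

-12 + 3*exp(-2) + 3*exp(-1) + 3*exp(1) + 3*exp(2)

The difference (3*exp(t)) - (3*exp(-t)) = 3*exp(t) - 3*exp(-t) changes sign at t = 0 inside [-1, 2], so split the integral there.
∫[-1,0] (3*exp(t) - 3*exp(-t)) dt = -3*exp(1) - 3*exp(-1) + 6; the area of that piece is -6 + 3*exp(-1) + 3*exp(1).
∫[0,2] (3*exp(t) - 3*exp(-t)) dt = -6 + 3*exp(-2) + 3*exp(2).
Total area = (-6 + 3*exp(-1) + 3*exp(1)) + (-6 + 3*exp(-2) + 3*exp(2)) = -12 + 3*exp(-2) + 3*exp(-1) + 3*exp(1) + 3*exp(2).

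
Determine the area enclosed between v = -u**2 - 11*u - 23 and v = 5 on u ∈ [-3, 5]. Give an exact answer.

On [-3, 5], (-u**2 - 11*u - 23) - (5) = -u**2 - 11*u - 28 is ≤ 0 throughout, so the area is a single integral of |-u**2 - 11*u - 28|.
∫[-3,5] (-u**2 - 11*u - 28) du = -1088/3; the area of that piece is 1088/3.

1088/3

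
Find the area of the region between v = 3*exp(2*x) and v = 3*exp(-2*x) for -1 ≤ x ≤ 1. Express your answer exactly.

-6 + 3*exp(-2) + 3*exp(2)

The difference (3*exp(2*x)) - (3*exp(-2*x)) = 3*exp(2*x) - 3*exp(-2*x) changes sign at x = 0 inside [-1, 1], so split the integral there.
∫[-1,0] (3*exp(2*x) - 3*exp(-2*x)) dx = -3*exp(2)/2 - 3*exp(-2)/2 + 3; the area of that piece is -3 + 3*exp(-2)/2 + 3*exp(2)/2.
∫[0,1] (3*exp(2*x) - 3*exp(-2*x)) dx = -3 + 3*exp(-2)/2 + 3*exp(2)/2.
Total area = (-3 + 3*exp(-2)/2 + 3*exp(2)/2) + (-3 + 3*exp(-2)/2 + 3*exp(2)/2) = -6 + 3*exp(-2) + 3*exp(2).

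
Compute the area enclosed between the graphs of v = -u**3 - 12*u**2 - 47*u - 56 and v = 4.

Set the curves equal: -u**3 - 12*u**2 - 47*u - 56 = 4, so -u**3 - 12*u**2 - 47*u - 60 = 0, which factors as -(u + 3)*(u + 4)*(u + 5) = 0. The curves meet at u = -5, -4, -3.
On [-5, -4], v = 4 is on top; that piece has area ∫[-5,-4] (-(-u**3 - 12*u**2 - 47*u - 60)) du = 1/4.
On [-4, -3], v = -u**3 - 12*u**2 - 47*u - 56 is on top; that piece has area ∫[-4,-3] (-u**3 - 12*u**2 - 47*u - 60) du = 1/4.
Total enclosed area = 1/4 + 1/4 = 1/2.

1/2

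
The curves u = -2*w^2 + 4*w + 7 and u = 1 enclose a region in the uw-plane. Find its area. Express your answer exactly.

64/3

Both boundary curves give u as a function of w, so integrate with respect to w. Setting them equal: -2*w^2 + 4*w + 6 = 0, i.e. -2*(w - 3)*(w + 1) = 0, so they meet at w = -1, 3.
For w in [-1, 3], u = -2*w^2 + 4*w + 7 is on the right; area = ∫[-1,3] (-2*w^2 + 4*w + 6) dw = 64/3.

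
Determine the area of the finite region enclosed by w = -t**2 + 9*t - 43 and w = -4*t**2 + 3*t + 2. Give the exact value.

Set the curves equal: -t**2 + 9*t - 43 = -4*t**2 + 3*t + 2, so 3*t**2 + 6*t - 45 = 0, which factors as 3*(t - 3)*(t + 5) = 0. The curves meet at t = -5, 3.
On [-5, 3], w = -4*t**2 + 3*t + 2 is on top; that piece has area ∫[-5,3] (-(3*t**2 + 6*t - 45)) dt = 256.

256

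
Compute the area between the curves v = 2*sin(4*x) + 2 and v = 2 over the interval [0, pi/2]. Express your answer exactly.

The difference (2*sin(4*x) + 2) - (2) = 2*sin(4*x) changes sign at x = pi/4 inside [0, pi/2], so split the integral there.
∫[0,pi/4] (2*sin(4*x)) dx = 1.
∫[pi/4,pi/2] (2*sin(4*x)) dx = -1; the area of that piece is 1.
Total area = 1 + 1 = 2.

2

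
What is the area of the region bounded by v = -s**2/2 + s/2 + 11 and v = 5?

343/12

Set the curves equal: -s**2/2 + s/2 + 11 = 5, so -s**2/2 + s/2 + 6 = 0, which factors as -(s - 4)*(s + 3)/2 = 0. The curves meet at s = -3, 4.
On [-3, 4], v = -s**2/2 + s/2 + 11 is on top; that piece has area ∫[-3,4] (-s**2/2 + s/2 + 6) ds = 343/12.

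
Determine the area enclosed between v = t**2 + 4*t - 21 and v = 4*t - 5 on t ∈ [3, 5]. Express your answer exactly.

8

The difference (t**2 + 4*t - 21) - (4*t - 5) = t**2 - 16 changes sign at t = 4 inside [3, 5], so split the integral there.
∫[3,4] (t**2 - 16) dt = -11/3; the area of that piece is 11/3.
∫[4,5] (t**2 - 16) dt = 13/3.
Total area = 11/3 + 13/3 = 8.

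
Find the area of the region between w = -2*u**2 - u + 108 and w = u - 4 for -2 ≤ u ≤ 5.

On [-2, 5], (-2*u**2 - u + 108) - (u - 4) = -2*u**2 - 2*u + 112 is ≥ 0 throughout, so the area is a single integral of |-2*u**2 - 2*u + 112|.
∫[-2,5] (-2*u**2 - 2*u + 112) du = 2023/3.

2023/3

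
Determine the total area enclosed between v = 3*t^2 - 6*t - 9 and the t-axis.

The curve meets the t-axis where 3*t^2 - 6*t - 9 = 0, i.e. 3*(t - 3)*(t + 1) = 0, at t = -1, 3.
On [-1, 3] the curve lies below the axis; ∫[-1,3] (3*t^2 - 6*t - 9) dt = -32, giving area 32.

32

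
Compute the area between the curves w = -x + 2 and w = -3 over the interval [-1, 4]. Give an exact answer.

On [-1, 4], (-x + 2) - (-3) = -x + 5 is ≥ 0 throughout, so the area is a single integral of |-x + 5|.
∫[-1,4] (-x + 5) dx = 35/2.

35/2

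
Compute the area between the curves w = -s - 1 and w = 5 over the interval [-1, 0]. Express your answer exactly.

11/2

On [-1, 0], (-s - 1) - (5) = -s - 6 is ≤ 0 throughout, so the area is a single integral of |-s - 6|.
∫[-1,0] (-s - 6) ds = -11/2; the area of that piece is 11/2.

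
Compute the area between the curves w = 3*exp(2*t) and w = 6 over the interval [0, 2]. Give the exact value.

The difference (3*exp(2*t)) - (6) = 3*exp(2*t) - 6 changes sign at t = log(2)/2 inside [0, 2], so split the integral there.
∫[0,log(2)/2] (3*exp(2*t) - 6) dt = 3/2 - log(8); the area of that piece is -3/2 + log(8).
∫[log(2)/2,2] (3*exp(2*t) - 6) dt = -15 + 3*log(2) + 3*exp(4)/2.
Total area = (-3/2 + log(8)) + (-15 + 3*log(2) + 3*exp(4)/2) = -33/2 + 6*log(2) + 3*exp(4)/2.

-33/2 + 6*log(2) + 3*exp(4)/2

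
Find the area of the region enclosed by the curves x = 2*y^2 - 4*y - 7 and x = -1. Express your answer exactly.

Both boundary curves give x as a function of y, so integrate with respect to y. Setting them equal: 2*y^2 - 4*y - 6 = 0, i.e. 2*(y - 3)*(y + 1) = 0, so they meet at y = -1, 3.
For y in [-1, 3], x = 2*y^2 - 4*y - 7 is on the left; area = ∫[-1,3] (-(2*y^2 - 4*y - 6)) dy = 64/3.

64/3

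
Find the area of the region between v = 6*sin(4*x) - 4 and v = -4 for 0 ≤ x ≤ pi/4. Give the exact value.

3

On [0, pi/4], (6*sin(4*x) - 4) - (-4) = 6*sin(4*x) is ≥ 0 throughout, so the area is a single integral of |6*sin(4*x)|.
∫[0,pi/4] (6*sin(4*x)) dx = 3.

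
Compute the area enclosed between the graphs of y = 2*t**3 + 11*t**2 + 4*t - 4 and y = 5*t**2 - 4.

Set the curves equal: 2*t**3 + 11*t**2 + 4*t - 4 = 5*t**2 - 4, so 2*t**3 + 6*t**2 + 4*t = 0, which factors as 2*t*(t + 1)*(t + 2) = 0. The curves meet at t = -2, -1, 0.
On [-2, -1], y = 2*t**3 + 11*t**2 + 4*t - 4 is on top; that piece has area ∫[-2,-1] (2*t**3 + 6*t**2 + 4*t) dt = 1/2.
On [-1, 0], y = 5*t**2 - 4 is on top; that piece has area ∫[-1,0] (-(2*t**3 + 6*t**2 + 4*t)) dt = 1/2.
Total enclosed area = 1/2 + 1/2 = 1.

1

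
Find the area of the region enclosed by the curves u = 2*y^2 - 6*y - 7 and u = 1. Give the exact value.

125/3

Both boundary curves give u as a function of y, so integrate with respect to y. Setting them equal: 2*y^2 - 6*y - 8 = 0, i.e. 2*(y - 4)*(y + 1) = 0, so they meet at y = -1, 4.
For y in [-1, 4], u = 2*y^2 - 6*y - 7 is on the left; area = ∫[-1,4] (-(2*y^2 - 6*y - 8)) dy = 125/3.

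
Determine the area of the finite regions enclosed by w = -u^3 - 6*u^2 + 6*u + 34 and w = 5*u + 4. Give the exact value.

Set the curves equal: -u^3 - 6*u^2 + 6*u + 34 = 5*u + 4, so -u^3 - 6*u^2 + u + 30 = 0, which factors as -(u - 2)*(u + 3)*(u + 5) = 0. The curves meet at u = -5, -3, 2.
On [-5, -3], w = 5*u + 4 is on top; that piece has area ∫[-5,-3] (-(-u^3 - 6*u^2 + u + 30)) du = 8.
On [-3, 2], w = -u^3 - 6*u^2 + 6*u + 34 is on top; that piece has area ∫[-3,2] (-u^3 - 6*u^2 + u + 30) du = 375/4.
Total enclosed area = 8 + 375/4 = 407/4.

407/4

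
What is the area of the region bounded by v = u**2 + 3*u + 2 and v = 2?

Set the curves equal: u**2 + 3*u + 2 = 2, so u**2 + 3*u = 0, which factors as u*(u + 3) = 0. The curves meet at u = -3, 0.
On [-3, 0], v = 2 is on top; that piece has area ∫[-3,0] (-(u**2 + 3*u)) du = 9/2.

9/2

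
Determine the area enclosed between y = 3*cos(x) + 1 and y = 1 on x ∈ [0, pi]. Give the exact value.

The difference (3*cos(x) + 1) - (1) = 3*cos(x) changes sign at x = pi/2 inside [0, pi], so split the integral there.
∫[0,pi/2] (3*cos(x)) dx = 3.
∫[pi/2,pi] (3*cos(x)) dx = -3; the area of that piece is 3.
Total area = 3 + 3 = 6.

6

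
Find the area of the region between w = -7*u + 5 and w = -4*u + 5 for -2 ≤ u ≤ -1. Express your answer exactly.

On [-2, -1], (-7*u + 5) - (-4*u + 5) = -3*u is ≥ 0 throughout, so the area is a single integral of |-3*u|.
∫[-2,-1] (-3*u) du = 9/2.

9/2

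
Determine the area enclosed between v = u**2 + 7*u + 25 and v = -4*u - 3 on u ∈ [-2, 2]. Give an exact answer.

352/3

On [-2, 2], (u**2 + 7*u + 25) - (-4*u - 3) = u**2 + 11*u + 28 is ≥ 0 throughout, so the area is a single integral of |u**2 + 11*u + 28|.
∫[-2,2] (u**2 + 11*u + 28) du = 352/3.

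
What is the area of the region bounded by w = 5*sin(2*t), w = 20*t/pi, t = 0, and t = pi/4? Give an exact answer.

On [0, pi/4], (5*sin(2*t)) - (20*t/pi) = -20*t/pi + 5*sin(2*t) is ≥ 0 throughout, so the area is a single integral of |-20*t/pi + 5*sin(2*t)|.
∫[0,pi/4] (-20*t/pi + 5*sin(2*t)) dt = 5/2 - 5*pi/8.

5/2 - 5*pi/8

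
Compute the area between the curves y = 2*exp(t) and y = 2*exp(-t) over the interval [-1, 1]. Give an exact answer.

The difference (2*exp(t)) - (2*exp(-t)) = 2*exp(t) - 2*exp(-t) changes sign at t = 0 inside [-1, 1], so split the integral there.
∫[-1,0] (2*exp(t) - 2*exp(-t)) dt = -2*exp(1) - 2*exp(-1) + 4; the area of that piece is -4 + 2*exp(-1) + 2*exp(1).
∫[0,1] (2*exp(t) - 2*exp(-t)) dt = -4 + 2*exp(-1) + 2*exp(1).
Total area = (-4 + 2*exp(-1) + 2*exp(1)) + (-4 + 2*exp(-1) + 2*exp(1)) = -8 + 4*exp(-1) + 4*exp(1).

-8 + 4*exp(-1) + 4*exp(1)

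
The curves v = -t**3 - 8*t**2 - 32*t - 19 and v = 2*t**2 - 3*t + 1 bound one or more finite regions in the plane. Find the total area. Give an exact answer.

71/6

Set the curves equal: -t**3 - 8*t**2 - 32*t - 19 = 2*t**2 - 3*t + 1, so -t**3 - 10*t**2 - 29*t - 20 = 0, which factors as -(t + 1)*(t + 4)*(t + 5) = 0. The curves meet at t = -5, -4, -1.
On [-5, -4], v = 2*t**2 - 3*t + 1 is on top; that piece has area ∫[-5,-4] (-(-t**3 - 10*t**2 - 29*t - 20)) dt = 7/12.
On [-4, -1], v = -t**3 - 8*t**2 - 32*t - 19 is on top; that piece has area ∫[-4,-1] (-t**3 - 10*t**2 - 29*t - 20) dt = 45/4.
Total enclosed area = 7/12 + 45/4 = 71/6.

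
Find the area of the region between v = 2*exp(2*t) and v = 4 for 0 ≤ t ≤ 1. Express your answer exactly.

-7 + 4*log(2) + exp(2)

The difference (2*exp(2*t)) - (4) = 2*exp(2*t) - 4 changes sign at t = log(2)/2 inside [0, 1], so split the integral there.
∫[0,log(2)/2] (2*exp(2*t) - 4) dt = 1 - log(4); the area of that piece is -1 + log(4).
∫[log(2)/2,1] (2*exp(2*t) - 4) dt = -6 + 2*log(2) + exp(2).
Total area = (-1 + log(4)) + (-6 + 2*log(2) + exp(2)) = -7 + 4*log(2) + exp(2).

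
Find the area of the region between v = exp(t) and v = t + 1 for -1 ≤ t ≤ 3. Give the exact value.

-8 - exp(-1) + exp(3)

On [-1, 3], (exp(t)) - (t + 1) = -t + exp(t) - 1 is ≥ 0 throughout, so the area is a single integral of |-t + exp(t) - 1|.
∫[-1,3] (-t + exp(t) - 1) dt = -8 - exp(-1) + exp(3).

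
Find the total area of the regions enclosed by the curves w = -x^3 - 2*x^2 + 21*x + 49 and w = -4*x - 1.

2459/6

Set the curves equal: -x^3 - 2*x^2 + 21*x + 49 = -4*x - 1, so -x^3 - 2*x^2 + 25*x + 50 = 0, which factors as -(x - 5)*(x + 2)*(x + 5) = 0. The curves meet at x = -5, -2, 5.
On [-5, -2], w = -4*x - 1 is on top; that piece has area ∫[-5,-2] (-(-x^3 - 2*x^2 + 25*x + 50)) dx = 153/4.
On [-2, 5], w = -x^3 - 2*x^2 + 21*x + 49 is on top; that piece has area ∫[-2,5] (-x^3 - 2*x^2 + 25*x + 50) dx = 4459/12.
Total enclosed area = 153/4 + 4459/12 = 2459/6.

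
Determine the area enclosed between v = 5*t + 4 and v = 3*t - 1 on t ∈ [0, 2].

On [0, 2], (5*t + 4) - (3*t - 1) = 2*t + 5 is ≥ 0 throughout, so the area is a single integral of |2*t + 5|.
∫[0,2] (2*t + 5) dt = 14.

14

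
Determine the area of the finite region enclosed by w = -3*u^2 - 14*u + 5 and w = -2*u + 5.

32

Set the curves equal: -3*u^2 - 14*u + 5 = -2*u + 5, so -3*u^2 - 12*u = 0, which factors as -3*u*(u + 4) = 0. The curves meet at u = -4, 0.
On [-4, 0], w = -3*u^2 - 14*u + 5 is on top; that piece has area ∫[-4,0] (-3*u^2 - 12*u) du = 32.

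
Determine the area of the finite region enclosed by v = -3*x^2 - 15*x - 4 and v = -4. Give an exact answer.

Set the curves equal: -3*x^2 - 15*x - 4 = -4, so -3*x^2 - 15*x = 0, which factors as -3*x*(x + 5) = 0. The curves meet at x = -5, 0.
On [-5, 0], v = -3*x^2 - 15*x - 4 is on top; that piece has area ∫[-5,0] (-3*x^2 - 15*x) dx = 125/2.

125/2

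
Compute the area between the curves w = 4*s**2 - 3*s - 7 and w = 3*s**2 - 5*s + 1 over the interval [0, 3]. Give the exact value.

The difference (4*s**2 - 3*s - 7) - (3*s**2 - 5*s + 1) = s**2 + 2*s - 8 changes sign at s = 2 inside [0, 3], so split the integral there.
∫[0,2] (s**2 + 2*s - 8) ds = -28/3; the area of that piece is 28/3.
∫[2,3] (s**2 + 2*s - 8) ds = 10/3.
Total area = 28/3 + 10/3 = 38/3.

38/3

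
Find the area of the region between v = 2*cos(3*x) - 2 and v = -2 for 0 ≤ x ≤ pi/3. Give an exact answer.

The difference (2*cos(3*x) - 2) - (-2) = 2*cos(3*x) changes sign at x = pi/6 inside [0, pi/3], so split the integral there.
∫[0,pi/6] (2*cos(3*x)) dx = 2/3.
∫[pi/6,pi/3] (2*cos(3*x)) dx = -2/3; the area of that piece is 2/3.
Total area = 2/3 + 2/3 = 4/3.

4/3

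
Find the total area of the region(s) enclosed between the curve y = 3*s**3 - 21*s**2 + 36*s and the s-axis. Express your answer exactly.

71/2

The curve meets the s-axis where 3*s**3 - 21*s**2 + 36*s = 0, i.e. 3*s*(s - 4)*(s - 3) = 0, at s = 0, 3, 4.
On [0, 3] the curve lies above the axis; ∫[0,3] (3*s**3 - 21*s**2 + 36*s) ds = 135/4, giving area 135/4.
On [3, 4] the curve lies below the axis; ∫[3,4] (3*s**3 - 21*s**2 + 36*s) ds = -7/4, giving area 7/4.
Total area = 135/4 + 7/4 = 71/2.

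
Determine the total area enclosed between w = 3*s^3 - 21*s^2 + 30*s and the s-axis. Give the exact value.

The curve meets the s-axis where 3*s^3 - 21*s^2 + 30*s = 0, i.e. 3*s*(s - 5)*(s - 2) = 0, at s = 0, 2, 5.
On [0, 2] the curve lies above the axis; ∫[0,2] (3*s^3 - 21*s^2 + 30*s) ds = 16, giving area 16.
On [2, 5] the curve lies below the axis; ∫[2,5] (3*s^3 - 21*s^2 + 30*s) ds = -189/4, giving area 189/4.
Total area = 16 + 189/4 = 253/4.

253/4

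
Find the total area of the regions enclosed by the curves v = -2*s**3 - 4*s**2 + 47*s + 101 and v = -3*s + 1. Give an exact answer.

2459/3

Set the curves equal: -2*s**3 - 4*s**2 + 47*s + 101 = -3*s + 1, so -2*s**3 - 4*s**2 + 50*s + 100 = 0, which factors as -2*(s - 5)*(s + 2)*(s + 5) = 0. The curves meet at s = -5, -2, 5.
On [-5, -2], v = -3*s + 1 is on top; that piece has area ∫[-5,-2] (-(-2*s**3 - 4*s**2 + 50*s + 100)) ds = 153/2.
On [-2, 5], v = -2*s**3 - 4*s**2 + 47*s + 101 is on top; that piece has area ∫[-2,5] (-2*s**3 - 4*s**2 + 50*s + 100) ds = 4459/6.
Total enclosed area = 153/2 + 4459/6 = 2459/3.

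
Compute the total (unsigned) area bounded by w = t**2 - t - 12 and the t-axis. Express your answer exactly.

The curve meets the t-axis where t**2 - t - 12 = 0, i.e. (t - 4)*(t + 3) = 0, at t = -3, 4.
On [-3, 4] the curve lies below the axis; ∫[-3,4] (t**2 - t - 12) dt = -343/6, giving area 343/6.

343/6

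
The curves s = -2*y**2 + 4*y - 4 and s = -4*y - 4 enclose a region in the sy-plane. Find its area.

64/3

Both boundary curves give s as a function of y, so integrate with respect to y. Setting them equal: -2*y**2 + 8*y = 0, i.e. -2*y*(y - 4) = 0, so they meet at y = 0, 4.
For y in [0, 4], s = -2*y**2 + 4*y - 4 is on the right; area = ∫[0,4] (-2*y**2 + 8*y) dy = 64/3.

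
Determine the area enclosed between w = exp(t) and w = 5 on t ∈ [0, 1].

6 - exp(1)

On [0, 1], (exp(t)) - (5) = exp(t) - 5 is ≤ 0 throughout, so the area is a single integral of |exp(t) - 5|.
∫[0,1] (exp(t) - 5) dt = -6 + exp(1); the area of that piece is 6 - exp(1).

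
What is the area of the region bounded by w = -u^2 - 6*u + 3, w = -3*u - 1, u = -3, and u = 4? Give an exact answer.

301/6

The difference (-u^2 - 6*u + 3) - (-3*u - 1) = -u^2 - 3*u + 4 changes sign at u = 1 inside [-3, 4], so split the integral there.
∫[-3,1] (-u^2 - 3*u + 4) du = 56/3.
∫[1,4] (-u^2 - 3*u + 4) du = -63/2; the area of that piece is 63/2.
Total area = 56/3 + 63/2 = 301/6.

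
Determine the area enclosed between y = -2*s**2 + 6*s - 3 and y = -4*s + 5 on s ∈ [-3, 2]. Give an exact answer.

The difference (-2*s**2 + 6*s - 3) - (-4*s + 5) = -2*s**2 + 10*s - 8 changes sign at s = 1 inside [-3, 2], so split the integral there.
∫[-3,1] (-2*s**2 + 10*s - 8) ds = -272/3; the area of that piece is 272/3.
∫[1,2] (-2*s**2 + 10*s - 8) ds = 7/3.
Total area = 272/3 + 7/3 = 93.

93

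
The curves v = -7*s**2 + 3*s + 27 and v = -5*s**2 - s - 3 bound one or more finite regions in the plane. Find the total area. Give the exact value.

Set the curves equal: -7*s**2 + 3*s + 27 = -5*s**2 - s - 3, so -2*s**2 + 4*s + 30 = 0, which factors as -2*(s - 5)*(s + 3) = 0. The curves meet at s = -3, 5.
On [-3, 5], v = -7*s**2 + 3*s + 27 is on top; that piece has area ∫[-3,5] (-2*s**2 + 4*s + 30) ds = 512/3.

512/3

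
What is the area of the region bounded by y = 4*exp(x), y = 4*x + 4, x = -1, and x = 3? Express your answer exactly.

On [-1, 3], (4*exp(x)) - (4*x + 4) = -4*x + 4*exp(x) - 4 is ≥ 0 throughout, so the area is a single integral of |-4*x + 4*exp(x) - 4|.
∫[-1,3] (-4*x + 4*exp(x) - 4) dx = -32 - 4*exp(-1) + 4*exp(3).

-32 - 4*exp(-1) + 4*exp(3)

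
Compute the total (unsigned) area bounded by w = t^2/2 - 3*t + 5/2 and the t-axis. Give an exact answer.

16/3

The curve meets the t-axis where t^2/2 - 3*t + 5/2 = 0, i.e. (t - 5)*(t - 1)/2 = 0, at t = 1, 5.
On [1, 5] the curve lies below the axis; ∫[1,5] (t^2/2 - 3*t + 5/2) dt = -16/3, giving area 16/3.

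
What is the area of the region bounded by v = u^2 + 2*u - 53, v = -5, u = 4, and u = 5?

56/3

On [4, 5], (u^2 + 2*u - 53) - (-5) = u^2 + 2*u - 48 is ≤ 0 throughout, so the area is a single integral of |u^2 + 2*u - 48|.
∫[4,5] (u^2 + 2*u - 48) du = -56/3; the area of that piece is 56/3.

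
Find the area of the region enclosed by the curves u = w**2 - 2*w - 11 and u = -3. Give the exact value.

36

Both boundary curves give u as a function of w, so integrate with respect to w. Setting them equal: w**2 - 2*w - 8 = 0, i.e. (w - 4)*(w + 2) = 0, so they meet at w = -2, 4.
For w in [-2, 4], u = w**2 - 2*w - 11 is on the left; area = ∫[-2,4] (-(w**2 - 2*w - 8)) dw = 36.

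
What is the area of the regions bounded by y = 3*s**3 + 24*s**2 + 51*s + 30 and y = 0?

71/2

Set the curves equal: 3*s**3 + 24*s**2 + 51*s + 30 = 0, so 3*s**3 + 24*s**2 + 51*s + 30 = 0, which factors as 3*(s + 1)*(s + 2)*(s + 5) = 0. The curves meet at s = -5, -2, -1.
On [-5, -2], y = 3*s**3 + 24*s**2 + 51*s + 30 is on top; that piece has area ∫[-5,-2] (3*s**3 + 24*s**2 + 51*s + 30) ds = 135/4.
On [-2, -1], y = 0 is on top; that piece has area ∫[-2,-1] (-(3*s**3 + 24*s**2 + 51*s + 30)) ds = 7/4.
Total enclosed area = 135/4 + 7/4 = 71/2.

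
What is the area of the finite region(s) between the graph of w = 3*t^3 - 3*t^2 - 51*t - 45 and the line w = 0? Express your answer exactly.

568

The curve meets the t-axis where 3*t^3 - 3*t^2 - 51*t - 45 = 0, i.e. 3*(t - 5)*(t + 1)*(t + 3) = 0, at t = -3, -1, 5.
On [-3, -1] the curve lies above the axis; ∫[-3,-1] (3*t^3 - 3*t^2 - 51*t - 45) dt = 28, giving area 28.
On [-1, 5] the curve lies below the axis; ∫[-1,5] (3*t^3 - 3*t^2 - 51*t - 45) dt = -540, giving area 540.
Total area = 28 + 540 = 568.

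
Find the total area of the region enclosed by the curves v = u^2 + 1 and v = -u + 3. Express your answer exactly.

9/2

Set the curves equal: u^2 + 1 = -u + 3, so u^2 + u - 2 = 0, which factors as (u - 1)*(u + 2) = 0. The curves meet at u = -2, 1.
On [-2, 1], v = -u + 3 is on top; that piece has area ∫[-2,1] (-(u^2 + u - 2)) du = 9/2.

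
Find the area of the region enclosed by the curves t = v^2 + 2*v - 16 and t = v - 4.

Both boundary curves give t as a function of v, so integrate with respect to v. Setting them equal: v^2 + v - 12 = 0, i.e. (v - 3)*(v + 4) = 0, so they meet at v = -4, 3.
For v in [-4, 3], t = v^2 + 2*v - 16 is on the left; area = ∫[-4,3] (-(v^2 + v - 12)) dv = 343/6.

343/6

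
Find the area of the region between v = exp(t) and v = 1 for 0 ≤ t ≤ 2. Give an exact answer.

On [0, 2], (exp(t)) - (1) = exp(t) - 1 is ≥ 0 throughout, so the area is a single integral of |exp(t) - 1|.
∫[0,2] (exp(t) - 1) dt = -3 + exp(2).

-3 + exp(2)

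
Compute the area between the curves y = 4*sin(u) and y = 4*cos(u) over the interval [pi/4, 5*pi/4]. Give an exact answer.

8*sqrt(2)

On [pi/4, 5*pi/4], (4*sin(u)) - (4*cos(u)) = 4*sin(u) - 4*cos(u) is ≥ 0 throughout, so the area is a single integral of |4*sin(u) - 4*cos(u)|.
∫[pi/4,5*pi/4] (4*sin(u) - 4*cos(u)) du = 8*sqrt(2).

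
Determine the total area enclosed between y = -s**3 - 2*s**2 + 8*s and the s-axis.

148/3

The curve meets the s-axis where -s**3 - 2*s**2 + 8*s = 0, i.e. -s*(s - 2)*(s + 4) = 0, at s = -4, 0, 2.
On [-4, 0] the curve lies below the axis; ∫[-4,0] (-s**3 - 2*s**2 + 8*s) ds = -128/3, giving area 128/3.
On [0, 2] the curve lies above the axis; ∫[0,2] (-s**3 - 2*s**2 + 8*s) ds = 20/3, giving area 20/3.
Total area = 128/3 + 20/3 = 148/3.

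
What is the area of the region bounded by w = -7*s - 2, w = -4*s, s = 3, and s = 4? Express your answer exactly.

On [3, 4], (-7*s - 2) - (-4*s) = -3*s - 2 is ≤ 0 throughout, so the area is a single integral of |-3*s - 2|.
∫[3,4] (-3*s - 2) ds = -25/2; the area of that piece is 25/2.

25/2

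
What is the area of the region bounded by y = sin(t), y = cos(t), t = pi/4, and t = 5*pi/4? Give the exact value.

On [pi/4, 5*pi/4], (sin(t)) - (cos(t)) = sin(t) - cos(t) is ≥ 0 throughout, so the area is a single integral of |sin(t) - cos(t)|.
∫[pi/4,5*pi/4] (sin(t) - cos(t)) dt = 2*sqrt(2).

2*sqrt(2)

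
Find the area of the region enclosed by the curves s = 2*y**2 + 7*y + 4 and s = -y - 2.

Both boundary curves give s as a function of y, so integrate with respect to y. Setting them equal: 2*y**2 + 8*y + 6 = 0, i.e. 2*(y + 1)*(y + 3) = 0, so they meet at y = -3, -1.
For y in [-3, -1], s = 2*y**2 + 7*y + 4 is on the left; area = ∫[-3,-1] (-(2*y**2 + 8*y + 6)) dy = 8/3.

8/3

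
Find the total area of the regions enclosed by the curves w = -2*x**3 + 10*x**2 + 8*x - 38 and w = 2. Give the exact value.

937/6

Set the curves equal: -2*x**3 + 10*x**2 + 8*x - 38 = 2, so -2*x**3 + 10*x**2 + 8*x - 40 = 0, which factors as -2*(x - 5)*(x - 2)*(x + 2) = 0. The curves meet at x = -2, 2, 5.
On [-2, 2], w = 2 is on top; that piece has area ∫[-2,2] (-(-2*x**3 + 10*x**2 + 8*x - 40)) dx = 320/3.
On [2, 5], w = -2*x**3 + 10*x**2 + 8*x - 38 is on top; that piece has area ∫[2,5] (-2*x**3 + 10*x**2 + 8*x - 40) dx = 99/2.
Total enclosed area = 320/3 + 99/2 = 937/6.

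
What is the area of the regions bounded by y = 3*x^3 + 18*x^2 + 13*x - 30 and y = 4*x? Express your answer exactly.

243/2

Set the curves equal: 3*x^3 + 18*x^2 + 13*x - 30 = 4*x, so 3*x^3 + 18*x^2 + 9*x - 30 = 0, which factors as 3*(x - 1)*(x + 2)*(x + 5) = 0. The curves meet at x = -5, -2, 1.
On [-5, -2], y = 3*x^3 + 18*x^2 + 13*x - 30 is on top; that piece has area ∫[-5,-2] (3*x^3 + 18*x^2 + 9*x - 30) dx = 243/4.
On [-2, 1], y = 4*x is on top; that piece has area ∫[-2,1] (-(3*x^3 + 18*x^2 + 9*x - 30)) dx = 243/4.
Total enclosed area = 243/4 + 243/4 = 243/2.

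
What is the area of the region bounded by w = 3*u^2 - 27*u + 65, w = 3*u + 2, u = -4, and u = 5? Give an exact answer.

653

The difference (3*u^2 - 27*u + 65) - (3*u + 2) = 3*u^2 - 30*u + 63 changes sign at u = 3 inside [-4, 5], so split the integral there.
∫[-4,3] (3*u^2 - 30*u + 63) du = 637.
∫[3,5] (3*u^2 - 30*u + 63) du = -16; the area of that piece is 16.
Total area = 637 + 16 = 653.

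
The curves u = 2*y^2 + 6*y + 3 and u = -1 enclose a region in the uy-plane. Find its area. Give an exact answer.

Both boundary curves give u as a function of y, so integrate with respect to y. Setting them equal: 2*y^2 + 6*y + 4 = 0, i.e. 2*(y + 1)*(y + 2) = 0, so they meet at y = -2, -1.
For y in [-2, -1], u = 2*y^2 + 6*y + 3 is on the left; area = ∫[-2,-1] (-(2*y^2 + 6*y + 4)) dy = 1/3.

1/3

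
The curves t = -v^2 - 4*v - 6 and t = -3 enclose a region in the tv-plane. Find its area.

4/3

Both boundary curves give t as a function of v, so integrate with respect to v. Setting them equal: -v^2 - 4*v - 3 = 0, i.e. -(v + 1)*(v + 3) = 0, so they meet at v = -3, -1.
For v in [-3, -1], t = -v^2 - 4*v - 6 is on the right; area = ∫[-3,-1] (-v^2 - 4*v - 3) dv = 4/3.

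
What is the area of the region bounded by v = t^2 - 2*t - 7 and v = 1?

36

Set the curves equal: t^2 - 2*t - 7 = 1, so t^2 - 2*t - 8 = 0, which factors as (t - 4)*(t + 2) = 0. The curves meet at t = -2, 4.
On [-2, 4], v = 1 is on top; that piece has area ∫[-2,4] (-(t^2 - 2*t - 8)) dt = 36.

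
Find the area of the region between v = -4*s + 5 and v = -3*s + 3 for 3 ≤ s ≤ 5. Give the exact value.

4

On [3, 5], (-4*s + 5) - (-3*s + 3) = -s + 2 is ≤ 0 throughout, so the area is a single integral of |-s + 2|.
∫[3,5] (-s + 2) ds = -4; the area of that piece is 4.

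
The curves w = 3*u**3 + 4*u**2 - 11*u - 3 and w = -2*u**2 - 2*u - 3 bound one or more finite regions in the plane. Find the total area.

71/2

Set the curves equal: 3*u**3 + 4*u**2 - 11*u - 3 = -2*u**2 - 2*u - 3, so 3*u**3 + 6*u**2 - 9*u = 0, which factors as 3*u*(u - 1)*(u + 3) = 0. The curves meet at u = -3, 0, 1.
On [-3, 0], w = 3*u**3 + 4*u**2 - 11*u - 3 is on top; that piece has area ∫[-3,0] (3*u**3 + 6*u**2 - 9*u) du = 135/4.
On [0, 1], w = -2*u**2 - 2*u - 3 is on top; that piece has area ∫[0,1] (-(3*u**3 + 6*u**2 - 9*u)) du = 7/4.
Total enclosed area = 135/4 + 7/4 = 71/2.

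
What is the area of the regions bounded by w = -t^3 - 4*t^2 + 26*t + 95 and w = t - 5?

Set the curves equal: -t^3 - 4*t^2 + 26*t + 95 = t - 5, so -t^3 - 4*t^2 + 25*t + 100 = 0, which factors as -(t - 5)*(t + 4)*(t + 5) = 0. The curves meet at t = -5, -4, 5.
On [-5, -4], w = t - 5 is on top; that piece has area ∫[-5,-4] (-(-t^3 - 4*t^2 + 25*t + 100)) dt = 19/12.
On [-4, 5], w = -t^3 - 4*t^2 + 26*t + 95 is on top; that piece has area ∫[-4,5] (-t^3 - 4*t^2 + 25*t + 100) dt = 2673/4.
Total enclosed area = 19/12 + 2673/4 = 4019/6.

4019/6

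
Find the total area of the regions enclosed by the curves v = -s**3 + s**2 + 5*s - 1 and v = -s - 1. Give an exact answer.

Set the curves equal: -s**3 + s**2 + 5*s - 1 = -s - 1, so -s**3 + s**2 + 6*s = 0, which factors as -s*(s - 3)*(s + 2) = 0. The curves meet at s = -2, 0, 3.
On [-2, 0], v = -s - 1 is on top; that piece has area ∫[-2,0] (-(-s**3 + s**2 + 6*s)) ds = 16/3.
On [0, 3], v = -s**3 + s**2 + 5*s - 1 is on top; that piece has area ∫[0,3] (-s**3 + s**2 + 6*s) ds = 63/4.
Total enclosed area = 16/3 + 63/4 = 253/12.

253/12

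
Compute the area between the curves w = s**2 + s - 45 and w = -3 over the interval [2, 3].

199/6

On [2, 3], (s**2 + s - 45) - (-3) = s**2 + s - 42 is ≤ 0 throughout, so the area is a single integral of |s**2 + s - 42|.
∫[2,3] (s**2 + s - 42) ds = -199/6; the area of that piece is 199/6.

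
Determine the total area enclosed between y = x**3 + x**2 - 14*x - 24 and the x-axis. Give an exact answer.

The curve meets the x-axis where x**3 + x**2 - 14*x - 24 = 0, i.e. (x - 4)*(x + 2)*(x + 3) = 0, at x = -3, -2, 4.
On [-3, -2] the curve lies above the axis; ∫[-3,-2] (x**3 + x**2 - 14*x - 24) dx = 13/12, giving area 13/12.
On [-2, 4] the curve lies below the axis; ∫[-2,4] (x**3 + x**2 - 14*x - 24) dx = -144, giving area 144.
Total area = 13/12 + 144 = 1741/12.

1741/12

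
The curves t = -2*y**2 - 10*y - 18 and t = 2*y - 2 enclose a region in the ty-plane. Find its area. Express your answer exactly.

Both boundary curves give t as a function of y, so integrate with respect to y. Setting them equal: -2*y**2 - 12*y - 16 = 0, i.e. -2*(y + 2)*(y + 4) = 0, so they meet at y = -4, -2.
For y in [-4, -2], t = -2*y**2 - 10*y - 18 is on the right; area = ∫[-4,-2] (-2*y**2 - 12*y - 16) dy = 8/3.

8/3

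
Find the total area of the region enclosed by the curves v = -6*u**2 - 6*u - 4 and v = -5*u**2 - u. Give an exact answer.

Set the curves equal: -6*u**2 - 6*u - 4 = -5*u**2 - u, so -u**2 - 5*u - 4 = 0, which factors as -(u + 1)*(u + 4) = 0. The curves meet at u = -4, -1.
On [-4, -1], v = -6*u**2 - 6*u - 4 is on top; that piece has area ∫[-4,-1] (-u**2 - 5*u - 4) du = 9/2.

9/2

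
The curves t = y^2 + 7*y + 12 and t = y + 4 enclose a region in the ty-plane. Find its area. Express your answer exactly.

Both boundary curves give t as a function of y, so integrate with respect to y. Setting them equal: y^2 + 6*y + 8 = 0, i.e. (y + 2)*(y + 4) = 0, so they meet at y = -4, -2.
For y in [-4, -2], t = y^2 + 7*y + 12 is on the left; area = ∫[-4,-2] (-(y^2 + 6*y + 8)) dy = 4/3.

4/3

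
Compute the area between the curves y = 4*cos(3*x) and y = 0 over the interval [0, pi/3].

The difference (4*cos(3*x)) - (0) = 4*cos(3*x) changes sign at x = pi/6 inside [0, pi/3], so split the integral there.
∫[0,pi/6] (4*cos(3*x)) dx = 4/3.
∫[pi/6,pi/3] (4*cos(3*x)) dx = -4/3; the area of that piece is 4/3.
Total area = 4/3 + 4/3 = 8/3.

8/3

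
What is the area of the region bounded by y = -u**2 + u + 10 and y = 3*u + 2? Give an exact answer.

Set the curves equal: -u**2 + u + 10 = 3*u + 2, so -u**2 - 2*u + 8 = 0, which factors as -(u - 2)*(u + 4) = 0. The curves meet at u = -4, 2.
On [-4, 2], y = -u**2 + u + 10 is on top; that piece has area ∫[-4,2] (-u**2 - 2*u + 8) du = 36.

36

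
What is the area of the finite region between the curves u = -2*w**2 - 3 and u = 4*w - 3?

Both boundary curves give u as a function of w, so integrate with respect to w. Setting them equal: -2*w**2 - 4*w = 0, i.e. -2*w*(w + 2) = 0, so they meet at w = -2, 0.
For w in [-2, 0], u = -2*w**2 - 3 is on the right; area = ∫[-2,0] (-2*w**2 - 4*w) dw = 8/3.

8/3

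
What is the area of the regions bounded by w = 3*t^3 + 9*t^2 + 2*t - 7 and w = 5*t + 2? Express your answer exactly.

24

Set the curves equal: 3*t^3 + 9*t^2 + 2*t - 7 = 5*t + 2, so 3*t^3 + 9*t^2 - 3*t - 9 = 0, which factors as 3*(t - 1)*(t + 1)*(t + 3) = 0. The curves meet at t = -3, -1, 1.
On [-3, -1], w = 3*t^3 + 9*t^2 + 2*t - 7 is on top; that piece has area ∫[-3,-1] (3*t^3 + 9*t^2 - 3*t - 9) dt = 12.
On [-1, 1], w = 5*t + 2 is on top; that piece has area ∫[-1,1] (-(3*t^3 + 9*t^2 - 3*t - 9)) dt = 12.
Total enclosed area = 12 + 12 = 24.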